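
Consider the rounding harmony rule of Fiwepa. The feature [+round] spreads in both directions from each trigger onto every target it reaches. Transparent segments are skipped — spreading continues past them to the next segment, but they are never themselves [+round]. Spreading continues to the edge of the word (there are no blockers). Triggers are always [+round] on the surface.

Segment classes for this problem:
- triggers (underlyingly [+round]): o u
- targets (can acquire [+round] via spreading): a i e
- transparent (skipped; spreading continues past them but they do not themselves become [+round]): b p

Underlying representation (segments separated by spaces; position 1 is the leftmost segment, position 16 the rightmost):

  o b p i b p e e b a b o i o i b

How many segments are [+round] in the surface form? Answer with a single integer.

From /o/ at 1 rightward: 2 /b/ transparent; 3 /p/ transparent; 4 /i/ → [+round]; 5 /b/ transparent; 6 /p/ transparent; 7 /e/ → [+round]; 8 /e/ → [+round]; 9 /b/ transparent; 10 /a/ → [+round]; 11 /b/ transparent; 12 /o/ is itself a trigger — this domain ends here.
From /o/ at 1 leftward: word edge.
From /o/ at 12 rightward: 13 /i/ → [+round]; 14 /o/ is itself a trigger — this domain ends here.
From /o/ at 12 leftward: 11 /b/ transparent; 10 /a/ → [+round]; 9 /b/ transparent; 8 /e/ → [+round]; 7 /e/ → [+round]; 6 /p/ transparent; 5 /b/ transparent; 4 /i/ → [+round]; 3 /p/ transparent; 2 /b/ transparent; 1 /o/ is itself a trigger — this domain ends here.
From /o/ at 14 rightward: 15 /i/ → [+round]; 16 /b/ transparent; word edge.
From /o/ at 14 leftward: 13 /i/ → [+round]; 12 /o/ is itself a trigger — this domain ends here.
[+round] positions on the surface: 1 4 7 8 10 12 13 14 15.

9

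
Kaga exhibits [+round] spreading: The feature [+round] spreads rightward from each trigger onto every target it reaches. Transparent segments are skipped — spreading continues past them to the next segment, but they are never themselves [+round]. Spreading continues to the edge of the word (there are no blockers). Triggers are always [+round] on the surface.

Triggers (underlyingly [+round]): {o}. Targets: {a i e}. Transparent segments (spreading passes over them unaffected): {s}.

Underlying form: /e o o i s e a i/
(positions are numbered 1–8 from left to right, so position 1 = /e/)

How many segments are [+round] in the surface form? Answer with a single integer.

From /o/ at 2 rightward: 3 /o/ is itself a trigger — this domain ends here.
From /o/ at 3 rightward: 4 /i/ → [+round]; 5 /s/ transparent; 6 /e/ → [+round]; 7 /a/ → [+round]; 8 /i/ → [+round]; word edge.
Target with no active source: position 1 stays [-round].
[+round] positions on the surface: 2 3 4 6 7 8.

6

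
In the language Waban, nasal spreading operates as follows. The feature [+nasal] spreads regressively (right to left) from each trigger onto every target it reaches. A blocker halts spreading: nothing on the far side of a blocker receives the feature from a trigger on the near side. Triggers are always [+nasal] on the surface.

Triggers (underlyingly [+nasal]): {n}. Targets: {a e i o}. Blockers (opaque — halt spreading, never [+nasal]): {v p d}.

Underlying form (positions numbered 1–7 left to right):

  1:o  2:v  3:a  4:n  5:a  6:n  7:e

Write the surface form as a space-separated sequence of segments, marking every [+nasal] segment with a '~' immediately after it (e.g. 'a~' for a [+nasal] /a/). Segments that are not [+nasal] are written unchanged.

From /n/ at 4 leftward: 3 /a/ → [+nasal]; 2 /v/ blocks.
From /n/ at 6 leftward: 5 /a/ → [+nasal]; 4 /n/ is itself a trigger — this domain ends here.
Targets with no active source: positions 1 7 stay [-nasal].
[+nasal] positions on the surface: 3 4 5 6.

o v a~ n~ a~ n~ e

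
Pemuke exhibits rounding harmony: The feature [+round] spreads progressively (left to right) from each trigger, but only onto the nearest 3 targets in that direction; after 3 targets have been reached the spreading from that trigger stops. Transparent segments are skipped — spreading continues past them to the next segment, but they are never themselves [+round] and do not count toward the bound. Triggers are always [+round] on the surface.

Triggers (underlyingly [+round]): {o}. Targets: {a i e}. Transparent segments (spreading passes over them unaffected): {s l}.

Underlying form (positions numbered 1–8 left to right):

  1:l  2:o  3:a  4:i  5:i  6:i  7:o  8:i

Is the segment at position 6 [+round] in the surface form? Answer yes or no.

no

From /o/ at 2 rightward: 3 /a/ → [+round]; 4 /i/ → [+round]; 5 /i/ → [+round]; bound reached.
From /o/ at 7 rightward: 8 /i/ → [+round]; word edge.
Target with no active source: position 6 stays [-round].
[+round] positions on the surface: 2 3 4 5 7 8.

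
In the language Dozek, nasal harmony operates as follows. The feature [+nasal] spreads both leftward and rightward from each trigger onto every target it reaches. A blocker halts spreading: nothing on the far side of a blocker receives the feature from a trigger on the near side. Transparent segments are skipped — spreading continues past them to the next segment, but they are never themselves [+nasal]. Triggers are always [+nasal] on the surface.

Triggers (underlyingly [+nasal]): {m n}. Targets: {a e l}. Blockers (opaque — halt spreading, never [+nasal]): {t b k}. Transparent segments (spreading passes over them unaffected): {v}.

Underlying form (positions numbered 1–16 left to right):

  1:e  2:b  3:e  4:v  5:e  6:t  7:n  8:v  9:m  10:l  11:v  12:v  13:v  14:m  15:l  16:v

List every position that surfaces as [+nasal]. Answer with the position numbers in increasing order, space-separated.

From /n/ at 7 rightward: 8 /v/ transparent; 9 /m/ is itself a trigger — this domain ends here.
From /n/ at 7 leftward: 6 /t/ blocks.
From /m/ at 9 rightward: 10 /l/ → [+nasal]; 11 /v/ transparent; 12 /v/ transparent; 13 /v/ transparent; 14 /m/ is itself a trigger — this domain ends here.
From /m/ at 9 leftward: 8 /v/ transparent; 7 /n/ is itself a trigger — this domain ends here.
From /m/ at 14 rightward: 15 /l/ → [+nasal]; 16 /v/ transparent; word edge.
From /m/ at 14 leftward: 13 /v/ transparent; 12 /v/ transparent; 11 /v/ transparent; 10 /l/ → [+nasal]; 9 /m/ is itself a trigger — this domain ends here.
Targets with no active source: positions 1 3 5 stay [-nasal].

7 9 10 14 15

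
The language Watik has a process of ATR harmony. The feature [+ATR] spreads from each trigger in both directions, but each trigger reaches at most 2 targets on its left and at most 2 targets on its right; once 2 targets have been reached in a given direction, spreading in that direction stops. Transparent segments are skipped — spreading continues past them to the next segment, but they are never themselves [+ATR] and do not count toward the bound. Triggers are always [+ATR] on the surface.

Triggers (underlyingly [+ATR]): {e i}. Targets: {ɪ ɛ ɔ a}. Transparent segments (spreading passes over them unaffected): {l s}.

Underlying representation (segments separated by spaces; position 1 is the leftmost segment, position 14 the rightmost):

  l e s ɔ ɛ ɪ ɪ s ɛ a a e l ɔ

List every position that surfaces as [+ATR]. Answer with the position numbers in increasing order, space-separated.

From /e/ at 2 rightward: 3 /s/ transparent; 4 /ɔ/ → [+ATR]; 5 /ɛ/ → [+ATR]; bound reached.
From /e/ at 2 leftward: 1 /l/ transparent; word edge.
From /e/ at 12 rightward: 13 /l/ transparent; 14 /ɔ/ → [+ATR]; word edge.
From /e/ at 12 leftward: 11 /a/ → [+ATR]; 10 /a/ → [+ATR]; bound reached.
Targets with no active source: positions 6 7 9 stay [-ATR].

2 4 5 10 11 12 14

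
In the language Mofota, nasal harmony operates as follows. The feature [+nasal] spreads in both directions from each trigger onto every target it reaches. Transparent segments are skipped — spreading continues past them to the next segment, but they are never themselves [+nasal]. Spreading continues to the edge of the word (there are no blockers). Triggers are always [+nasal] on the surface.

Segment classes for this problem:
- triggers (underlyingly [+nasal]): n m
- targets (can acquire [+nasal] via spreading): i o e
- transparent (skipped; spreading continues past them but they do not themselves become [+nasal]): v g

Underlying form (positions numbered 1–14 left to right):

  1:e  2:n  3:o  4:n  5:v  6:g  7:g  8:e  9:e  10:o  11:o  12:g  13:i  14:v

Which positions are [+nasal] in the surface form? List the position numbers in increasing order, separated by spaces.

From /n/ at 2 rightward: 3 /o/ → [+nasal]; 4 /n/ is itself a trigger — this domain ends here.
From /n/ at 2 leftward: 1 /e/ → [+nasal]; word edge.
From /n/ at 4 rightward: 5 /v/ transparent; 6 /g/ transparent; 7 /g/ transparent; 8 /e/ → [+nasal]; 9 /e/ → [+nasal]; 10 /o/ → [+nasal]; 11 /o/ → [+nasal]; 12 /g/ transparent; 13 /i/ → [+nasal]; 14 /v/ transparent; word edge.
From /n/ at 4 leftward: 3 /o/ → [+nasal]; 2 /n/ is itself a trigger — this domain ends here.

1 2 3 4 8 9 10 11 13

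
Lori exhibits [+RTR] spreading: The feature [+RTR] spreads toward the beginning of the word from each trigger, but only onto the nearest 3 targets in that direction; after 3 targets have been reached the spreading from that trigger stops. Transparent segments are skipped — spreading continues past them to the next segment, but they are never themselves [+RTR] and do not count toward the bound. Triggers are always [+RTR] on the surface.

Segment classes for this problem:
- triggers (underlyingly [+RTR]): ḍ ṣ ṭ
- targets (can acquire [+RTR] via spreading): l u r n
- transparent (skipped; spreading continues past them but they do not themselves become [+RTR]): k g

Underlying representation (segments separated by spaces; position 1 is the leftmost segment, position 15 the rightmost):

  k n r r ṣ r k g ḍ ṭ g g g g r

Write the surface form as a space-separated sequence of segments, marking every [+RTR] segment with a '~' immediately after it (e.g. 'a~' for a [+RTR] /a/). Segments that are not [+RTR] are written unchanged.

k n~ r~ r~ ṣ~ r~ k g ḍ~ ṭ~ g g g g r

From /ṣ/ at 5 leftward: 4 /r/ → [+RTR]; 3 /r/ → [+RTR]; 2 /n/ → [+RTR]; bound reached.
From /ḍ/ at 9 leftward: 8 /g/ transparent; 7 /k/ transparent; 6 /r/ → [+RTR]; 5 /ṣ/ is itself a trigger — this domain ends here.
From /ṭ/ at 10 leftward: 9 /ḍ/ is itself a trigger — this domain ends here.
Target with no active source: position 15 stays [-emphatic].
[+RTR] positions on the surface: 2 3 4 5 6 9 10.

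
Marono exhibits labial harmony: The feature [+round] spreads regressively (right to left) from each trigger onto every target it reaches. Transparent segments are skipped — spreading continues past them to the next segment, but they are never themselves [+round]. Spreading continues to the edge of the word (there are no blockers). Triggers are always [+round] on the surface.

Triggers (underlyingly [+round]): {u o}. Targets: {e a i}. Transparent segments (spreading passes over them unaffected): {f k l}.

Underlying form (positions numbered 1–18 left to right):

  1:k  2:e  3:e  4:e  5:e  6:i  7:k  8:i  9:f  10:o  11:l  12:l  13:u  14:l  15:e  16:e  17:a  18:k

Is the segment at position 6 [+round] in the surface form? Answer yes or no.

From /o/ at 10 leftward: 9 /f/ transparent; 8 /i/ → [+round]; 7 /k/ transparent; 6 /i/ → [+round]; 5 /e/ → [+round]; 4 /e/ → [+round]; 3 /e/ → [+round]; 2 /e/ → [+round]; 1 /k/ transparent; word edge.
From /u/ at 13 leftward: 12 /l/ transparent; 11 /l/ transparent; 10 /o/ is itself a trigger — this domain ends here.
Targets with no active source: positions 15 16 17 stay [-round].
[+round] positions on the surface: 2 3 4 5 6 8 10 13.

yes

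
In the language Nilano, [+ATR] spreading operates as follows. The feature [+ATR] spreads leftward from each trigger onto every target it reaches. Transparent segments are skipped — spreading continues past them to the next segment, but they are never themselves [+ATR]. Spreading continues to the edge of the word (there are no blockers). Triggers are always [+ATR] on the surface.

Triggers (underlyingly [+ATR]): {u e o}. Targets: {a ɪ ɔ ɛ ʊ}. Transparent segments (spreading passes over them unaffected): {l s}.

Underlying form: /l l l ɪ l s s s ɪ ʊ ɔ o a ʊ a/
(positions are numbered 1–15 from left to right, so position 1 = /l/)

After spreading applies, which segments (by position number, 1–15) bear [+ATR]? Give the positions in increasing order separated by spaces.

4 9 10 11 12

From /o/ at 12 leftward: 11 /ɔ/ → [+ATR]; 10 /ʊ/ → [+ATR]; 9 /ɪ/ → [+ATR]; 8 /s/ transparent; 7 /s/ transparent; 6 /s/ transparent; 5 /l/ transparent; 4 /ɪ/ → [+ATR]; 3 /l/ transparent; 2 /l/ transparent; 1 /l/ transparent; word edge.
Targets with no active source: positions 13 14 15 stay [-ATR].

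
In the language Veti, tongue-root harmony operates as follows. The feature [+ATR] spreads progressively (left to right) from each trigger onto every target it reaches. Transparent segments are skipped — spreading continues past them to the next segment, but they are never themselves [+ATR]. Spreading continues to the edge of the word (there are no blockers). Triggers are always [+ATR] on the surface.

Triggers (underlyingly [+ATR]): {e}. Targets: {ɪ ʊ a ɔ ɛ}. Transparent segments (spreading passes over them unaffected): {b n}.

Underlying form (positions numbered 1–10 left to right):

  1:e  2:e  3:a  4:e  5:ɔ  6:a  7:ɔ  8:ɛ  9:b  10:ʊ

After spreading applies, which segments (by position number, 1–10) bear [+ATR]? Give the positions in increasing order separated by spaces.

1 2 3 4 5 6 7 8 10

From /e/ at 1 rightward: 2 /e/ is itself a trigger — this domain ends here.
From /e/ at 2 rightward: 3 /a/ → [+ATR]; 4 /e/ is itself a trigger — this domain ends here.
From /e/ at 4 rightward: 5 /ɔ/ → [+ATR]; 6 /a/ → [+ATR]; 7 /ɔ/ → [+ATR]; 8 /ɛ/ → [+ATR]; 9 /b/ transparent; 10 /ʊ/ → [+ATR]; word edge.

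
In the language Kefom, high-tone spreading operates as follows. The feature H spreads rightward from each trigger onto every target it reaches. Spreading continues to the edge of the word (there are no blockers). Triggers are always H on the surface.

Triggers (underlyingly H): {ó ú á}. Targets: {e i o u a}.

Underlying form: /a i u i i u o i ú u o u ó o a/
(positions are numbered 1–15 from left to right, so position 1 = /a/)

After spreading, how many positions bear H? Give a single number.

7

From /ú/ at 9 rightward: 10 /u/ → H; 11 /o/ → H; 12 /u/ → H; 13 /ó/ is itself a trigger — this domain ends here.
From /ó/ at 13 rightward: 14 /o/ → H; 15 /a/ → H; word edge.
Targets with no active source: positions 1 2 3 4 5 6 7 8 stay [-high tone].
H positions on the surface: 9 10 11 12 13 14 15.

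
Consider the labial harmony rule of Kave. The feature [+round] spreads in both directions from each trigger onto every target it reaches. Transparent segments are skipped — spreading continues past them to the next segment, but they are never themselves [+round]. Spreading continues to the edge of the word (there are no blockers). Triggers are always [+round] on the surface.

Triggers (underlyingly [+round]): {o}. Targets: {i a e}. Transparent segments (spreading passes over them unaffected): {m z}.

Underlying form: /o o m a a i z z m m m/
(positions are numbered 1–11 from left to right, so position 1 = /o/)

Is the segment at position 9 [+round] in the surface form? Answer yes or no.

From /o/ at 1 rightward: 2 /o/ is itself a trigger — this domain ends here.
From /o/ at 1 leftward: word edge.
From /o/ at 2 rightward: 3 /m/ transparent; 4 /a/ → [+round]; 5 /a/ → [+round]; 6 /i/ → [+round]; 7 /z/ transparent; 8 /z/ transparent; 9 /m/ transparent; 10 /m/ transparent; 11 /m/ transparent; word edge.
From /o/ at 2 leftward: 1 /o/ is itself a trigger — this domain ends here.
[+round] positions on the surface: 1 2 4 5 6.

no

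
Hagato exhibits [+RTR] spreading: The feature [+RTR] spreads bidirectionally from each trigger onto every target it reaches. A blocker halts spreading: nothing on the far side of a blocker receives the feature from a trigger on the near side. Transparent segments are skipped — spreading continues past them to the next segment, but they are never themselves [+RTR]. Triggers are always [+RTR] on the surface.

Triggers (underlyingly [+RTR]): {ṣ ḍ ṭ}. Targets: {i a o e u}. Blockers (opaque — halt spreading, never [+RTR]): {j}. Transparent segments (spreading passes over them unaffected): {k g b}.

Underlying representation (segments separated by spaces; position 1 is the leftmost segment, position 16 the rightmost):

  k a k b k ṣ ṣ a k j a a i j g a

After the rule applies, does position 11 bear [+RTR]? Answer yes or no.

no

From /ṣ/ at 6 rightward: 7 /ṣ/ is itself a trigger — this domain ends here.
From /ṣ/ at 6 leftward: 5 /k/ transparent; 4 /b/ transparent; 3 /k/ transparent; 2 /a/ → [+RTR]; 1 /k/ transparent; word edge.
From /ṣ/ at 7 rightward: 8 /a/ → [+RTR]; 9 /k/ transparent; 10 /j/ blocks.
From /ṣ/ at 7 leftward: 6 /ṣ/ is itself a trigger — this domain ends here.
Targets with no active source: positions 11 12 13 16 stay [-emphatic].
[+RTR] positions on the surface: 2 6 7 8.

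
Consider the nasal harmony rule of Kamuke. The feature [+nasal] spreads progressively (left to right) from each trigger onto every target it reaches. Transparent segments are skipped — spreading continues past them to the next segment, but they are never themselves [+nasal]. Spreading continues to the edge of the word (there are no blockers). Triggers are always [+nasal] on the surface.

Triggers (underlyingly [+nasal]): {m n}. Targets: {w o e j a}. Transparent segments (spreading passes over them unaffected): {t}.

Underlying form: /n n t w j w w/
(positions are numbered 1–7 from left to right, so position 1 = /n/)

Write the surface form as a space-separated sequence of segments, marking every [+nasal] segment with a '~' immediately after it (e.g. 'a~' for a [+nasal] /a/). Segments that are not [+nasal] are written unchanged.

n~ n~ t w~ j~ w~ w~

From /n/ at 1 rightward: 2 /n/ is itself a trigger — this domain ends here.
From /n/ at 2 rightward: 3 /t/ transparent; 4 /w/ → [+nasal]; 5 /j/ → [+nasal]; 6 /w/ → [+nasal]; 7 /w/ → [+nasal]; word edge.
[+nasal] positions on the surface: 1 2 4 5 6 7.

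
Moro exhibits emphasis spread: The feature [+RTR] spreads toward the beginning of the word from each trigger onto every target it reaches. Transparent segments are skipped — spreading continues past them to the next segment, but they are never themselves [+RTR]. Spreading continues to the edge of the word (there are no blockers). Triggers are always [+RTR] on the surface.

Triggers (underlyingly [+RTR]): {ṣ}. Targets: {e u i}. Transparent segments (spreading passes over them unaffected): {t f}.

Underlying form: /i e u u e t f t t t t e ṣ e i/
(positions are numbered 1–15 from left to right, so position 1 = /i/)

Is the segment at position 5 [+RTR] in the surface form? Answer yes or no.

yes

From /ṣ/ at 13 leftward: 12 /e/ → [+RTR]; 11 /t/ transparent; 10 /t/ transparent; 9 /t/ transparent; 8 /t/ transparent; 7 /f/ transparent; 6 /t/ transparent; 5 /e/ → [+RTR]; 4 /u/ → [+RTR]; 3 /u/ → [+RTR]; 2 /e/ → [+RTR]; 1 /i/ → [+RTR]; word edge.
Targets with no active source: positions 14 15 stay [-emphatic].
[+RTR] positions on the surface: 1 2 3 4 5 12 13.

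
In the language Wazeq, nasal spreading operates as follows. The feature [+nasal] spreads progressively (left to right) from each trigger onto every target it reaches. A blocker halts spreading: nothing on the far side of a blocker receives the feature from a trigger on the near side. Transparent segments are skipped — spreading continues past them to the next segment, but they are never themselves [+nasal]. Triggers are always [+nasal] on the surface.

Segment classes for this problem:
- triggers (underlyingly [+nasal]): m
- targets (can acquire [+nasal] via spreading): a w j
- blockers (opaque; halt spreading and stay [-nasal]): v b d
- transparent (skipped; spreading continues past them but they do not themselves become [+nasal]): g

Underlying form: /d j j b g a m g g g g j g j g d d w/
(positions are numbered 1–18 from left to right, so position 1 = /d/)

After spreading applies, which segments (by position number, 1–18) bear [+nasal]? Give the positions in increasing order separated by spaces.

From /m/ at 7 rightward: 8 /g/ transparent; 9 /g/ transparent; 10 /g/ transparent; 11 /g/ transparent; 12 /j/ → [+nasal]; 13 /g/ transparent; 14 /j/ → [+nasal]; 15 /g/ transparent; 16 /d/ blocks.
Targets with no active source: positions 2 3 6 18 stay [-nasal].

7 12 14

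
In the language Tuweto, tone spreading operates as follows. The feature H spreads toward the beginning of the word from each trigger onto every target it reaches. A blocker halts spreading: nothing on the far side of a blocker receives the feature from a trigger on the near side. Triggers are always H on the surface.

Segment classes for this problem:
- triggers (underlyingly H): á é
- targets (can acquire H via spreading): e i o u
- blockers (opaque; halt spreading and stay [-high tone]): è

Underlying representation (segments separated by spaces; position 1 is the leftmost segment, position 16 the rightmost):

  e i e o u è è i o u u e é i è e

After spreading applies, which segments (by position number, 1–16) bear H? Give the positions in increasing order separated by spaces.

8 9 10 11 12 13

From /é/ at 13 leftward: 12 /e/ → H; 11 /u/ → H; 10 /u/ → H; 9 /o/ → H; 8 /i/ → H; 7 /è/ blocks.
Targets with no active source: positions 1 2 3 4 5 14 16 stay [-high tone].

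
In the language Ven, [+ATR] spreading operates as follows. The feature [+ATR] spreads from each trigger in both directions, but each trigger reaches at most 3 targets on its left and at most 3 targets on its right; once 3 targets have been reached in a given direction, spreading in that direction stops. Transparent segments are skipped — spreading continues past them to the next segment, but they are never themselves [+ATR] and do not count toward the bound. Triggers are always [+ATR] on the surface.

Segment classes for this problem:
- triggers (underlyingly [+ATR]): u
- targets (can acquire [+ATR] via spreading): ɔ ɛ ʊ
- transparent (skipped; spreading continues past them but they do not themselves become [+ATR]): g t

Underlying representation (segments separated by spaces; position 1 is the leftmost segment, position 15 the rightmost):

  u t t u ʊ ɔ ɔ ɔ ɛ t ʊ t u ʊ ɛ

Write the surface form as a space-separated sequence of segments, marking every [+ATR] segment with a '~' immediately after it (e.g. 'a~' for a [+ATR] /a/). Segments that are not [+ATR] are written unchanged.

u~ t t u~ ʊ~ ɔ~ ɔ~ ɔ~ ɛ~ t ʊ~ t u~ ʊ~ ɛ~

From /u/ at 1 rightward: 2 /t/ transparent; 3 /t/ transparent; 4 /u/ is itself a trigger — this domain ends here.
From /u/ at 1 leftward: word edge.
From /u/ at 4 rightward: 5 /ʊ/ → [+ATR]; 6 /ɔ/ → [+ATR]; 7 /ɔ/ → [+ATR]; bound reached.
From /u/ at 4 leftward: 3 /t/ transparent; 2 /t/ transparent; 1 /u/ is itself a trigger — this domain ends here.
From /u/ at 13 rightward: 14 /ʊ/ → [+ATR]; 15 /ɛ/ → [+ATR]; word edge.
From /u/ at 13 leftward: 12 /t/ transparent; 11 /ʊ/ → [+ATR]; 10 /t/ transparent; 9 /ɛ/ → [+ATR]; 8 /ɔ/ → [+ATR]; bound reached.
[+ATR] positions on the surface: 1 4 5 6 7 8 9 11 13 14 15.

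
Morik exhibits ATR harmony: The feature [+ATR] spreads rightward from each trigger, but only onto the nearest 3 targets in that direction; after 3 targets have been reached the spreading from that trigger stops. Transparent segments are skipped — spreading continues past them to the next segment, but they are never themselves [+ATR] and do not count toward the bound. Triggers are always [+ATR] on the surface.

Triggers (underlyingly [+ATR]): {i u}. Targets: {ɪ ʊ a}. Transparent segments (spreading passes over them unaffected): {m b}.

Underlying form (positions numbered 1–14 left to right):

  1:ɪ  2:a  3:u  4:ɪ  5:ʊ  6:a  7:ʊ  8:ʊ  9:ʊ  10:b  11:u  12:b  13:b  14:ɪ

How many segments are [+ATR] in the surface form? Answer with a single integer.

6

From /u/ at 3 rightward: 4 /ɪ/ → [+ATR]; 5 /ʊ/ → [+ATR]; 6 /a/ → [+ATR]; bound reached.
From /u/ at 11 rightward: 12 /b/ transparent; 13 /b/ transparent; 14 /ɪ/ → [+ATR]; word edge.
Targets with no active source: positions 1 2 7 8 9 stay [-ATR].
[+ATR] positions on the surface: 3 4 5 6 11 14.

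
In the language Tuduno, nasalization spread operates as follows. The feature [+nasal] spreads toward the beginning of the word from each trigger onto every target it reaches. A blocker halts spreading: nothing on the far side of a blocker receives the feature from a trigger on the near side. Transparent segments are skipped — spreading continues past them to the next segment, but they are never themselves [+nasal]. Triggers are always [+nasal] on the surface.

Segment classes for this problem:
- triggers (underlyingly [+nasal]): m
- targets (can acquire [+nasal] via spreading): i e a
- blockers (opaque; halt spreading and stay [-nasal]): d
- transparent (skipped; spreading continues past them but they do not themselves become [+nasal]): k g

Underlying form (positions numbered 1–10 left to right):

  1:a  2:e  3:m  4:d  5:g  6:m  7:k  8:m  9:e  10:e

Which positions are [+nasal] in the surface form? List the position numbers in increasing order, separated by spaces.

From /m/ at 3 leftward: 2 /e/ → [+nasal]; 1 /a/ → [+nasal]; word edge.
From /m/ at 6 leftward: 5 /g/ transparent; 4 /d/ blocks.
From /m/ at 8 leftward: 7 /k/ transparent; 6 /m/ is itself a trigger — this domain ends here.
Targets with no active source: positions 9 10 stay [-nasal].

1 2 3 6 8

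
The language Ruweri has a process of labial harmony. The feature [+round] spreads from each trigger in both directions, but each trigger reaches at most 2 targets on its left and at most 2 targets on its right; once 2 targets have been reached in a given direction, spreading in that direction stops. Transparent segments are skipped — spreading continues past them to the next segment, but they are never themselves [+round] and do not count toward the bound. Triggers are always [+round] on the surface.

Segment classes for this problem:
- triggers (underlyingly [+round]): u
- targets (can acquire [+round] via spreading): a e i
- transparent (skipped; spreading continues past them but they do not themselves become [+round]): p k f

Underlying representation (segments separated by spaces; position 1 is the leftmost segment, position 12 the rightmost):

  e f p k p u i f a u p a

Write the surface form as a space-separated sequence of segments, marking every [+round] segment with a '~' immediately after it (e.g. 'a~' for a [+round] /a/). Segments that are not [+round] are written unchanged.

From /u/ at 6 rightward: 7 /i/ → [+round]; 8 /f/ transparent; 9 /a/ → [+round]; bound reached.
From /u/ at 6 leftward: 5 /p/ transparent; 4 /k/ transparent; 3 /p/ transparent; 2 /f/ transparent; 1 /e/ → [+round]; word edge.
From /u/ at 10 rightward: 11 /p/ transparent; 12 /a/ → [+round]; word edge.
From /u/ at 10 leftward: 9 /a/ → [+round]; 8 /f/ transparent; 7 /i/ → [+round]; bound reached.
[+round] positions on the surface: 1 6 7 9 10 12.

e~ f p k p u~ i~ f a~ u~ p a~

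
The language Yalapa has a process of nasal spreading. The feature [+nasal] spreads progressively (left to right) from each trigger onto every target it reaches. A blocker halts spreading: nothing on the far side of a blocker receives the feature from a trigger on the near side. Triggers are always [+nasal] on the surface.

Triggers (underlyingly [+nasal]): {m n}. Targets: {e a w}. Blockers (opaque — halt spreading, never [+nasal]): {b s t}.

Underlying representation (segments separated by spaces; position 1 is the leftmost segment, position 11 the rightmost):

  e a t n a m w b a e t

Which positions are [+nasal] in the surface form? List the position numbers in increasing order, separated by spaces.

From /n/ at 4 rightward: 5 /a/ → [+nasal]; 6 /m/ is itself a trigger — this domain ends here.
From /m/ at 6 rightward: 7 /w/ → [+nasal]; 8 /b/ blocks.
Targets with no active source: positions 1 2 9 10 stay [-nasal].

4 5 6 7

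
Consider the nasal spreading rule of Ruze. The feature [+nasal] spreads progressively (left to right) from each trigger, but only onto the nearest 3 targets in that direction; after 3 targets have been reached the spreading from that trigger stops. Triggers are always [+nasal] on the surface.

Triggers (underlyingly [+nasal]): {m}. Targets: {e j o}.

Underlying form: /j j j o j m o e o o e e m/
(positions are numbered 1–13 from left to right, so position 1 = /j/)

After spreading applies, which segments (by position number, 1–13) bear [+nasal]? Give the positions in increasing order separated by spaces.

6 7 8 9 13

From /m/ at 6 rightward: 7 /o/ → [+nasal]; 8 /e/ → [+nasal]; 9 /o/ → [+nasal]; bound reached.
From /m/ at 13 rightward: word edge.
Targets with no active source: positions 1 2 3 4 5 10 11 12 stay [-nasal].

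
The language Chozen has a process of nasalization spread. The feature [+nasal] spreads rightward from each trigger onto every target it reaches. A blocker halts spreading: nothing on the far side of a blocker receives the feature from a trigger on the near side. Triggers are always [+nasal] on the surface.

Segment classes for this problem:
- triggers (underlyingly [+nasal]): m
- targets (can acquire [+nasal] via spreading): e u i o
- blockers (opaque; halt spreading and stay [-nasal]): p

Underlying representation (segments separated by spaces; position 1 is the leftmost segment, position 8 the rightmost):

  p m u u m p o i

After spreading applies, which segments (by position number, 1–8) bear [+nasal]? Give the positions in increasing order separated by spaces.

From /m/ at 2 rightward: 3 /u/ → [+nasal]; 4 /u/ → [+nasal]; 5 /m/ is itself a trigger — this domain ends here.
From /m/ at 5 rightward: 6 /p/ blocks.
Targets with no active source: positions 7 8 stay [-nasal].

2 3 4 5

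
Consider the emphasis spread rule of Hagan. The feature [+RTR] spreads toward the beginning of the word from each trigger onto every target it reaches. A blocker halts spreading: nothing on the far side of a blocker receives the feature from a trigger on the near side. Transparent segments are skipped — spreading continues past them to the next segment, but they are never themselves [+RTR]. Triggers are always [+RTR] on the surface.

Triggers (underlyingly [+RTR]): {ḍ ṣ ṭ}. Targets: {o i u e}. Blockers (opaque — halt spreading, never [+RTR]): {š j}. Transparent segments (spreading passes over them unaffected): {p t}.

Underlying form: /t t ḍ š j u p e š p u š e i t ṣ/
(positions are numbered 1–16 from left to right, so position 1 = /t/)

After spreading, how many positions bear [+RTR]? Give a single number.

From /ḍ/ at 3 leftward: 2 /t/ transparent; 1 /t/ transparent; word edge.
From /ṣ/ at 16 leftward: 15 /t/ transparent; 14 /i/ → [+RTR]; 13 /e/ → [+RTR]; 12 /š/ blocks.
Targets with no active source: positions 6 8 11 stay [-emphatic].
[+RTR] positions on the surface: 3 13 14 16.

4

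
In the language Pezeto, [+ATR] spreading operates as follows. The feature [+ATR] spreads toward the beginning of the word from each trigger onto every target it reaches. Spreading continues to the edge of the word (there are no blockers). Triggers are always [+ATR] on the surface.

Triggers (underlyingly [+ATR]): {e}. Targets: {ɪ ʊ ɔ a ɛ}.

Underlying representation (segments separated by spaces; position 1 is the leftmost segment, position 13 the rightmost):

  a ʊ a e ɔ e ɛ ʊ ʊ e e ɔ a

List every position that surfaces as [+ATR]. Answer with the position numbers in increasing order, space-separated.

1 2 3 4 5 6 7 8 9 10 11

From /e/ at 4 leftward: 3 /a/ → [+ATR]; 2 /ʊ/ → [+ATR]; 1 /a/ → [+ATR]; word edge.
From /e/ at 6 leftward: 5 /ɔ/ → [+ATR]; 4 /e/ is itself a trigger — this domain ends here.
From /e/ at 10 leftward: 9 /ʊ/ → [+ATR]; 8 /ʊ/ → [+ATR]; 7 /ɛ/ → [+ATR]; 6 /e/ is itself a trigger — this domain ends here.
From /e/ at 11 leftward: 10 /e/ is itself a trigger — this domain ends here.
Targets with no active source: positions 12 13 stay [-ATR].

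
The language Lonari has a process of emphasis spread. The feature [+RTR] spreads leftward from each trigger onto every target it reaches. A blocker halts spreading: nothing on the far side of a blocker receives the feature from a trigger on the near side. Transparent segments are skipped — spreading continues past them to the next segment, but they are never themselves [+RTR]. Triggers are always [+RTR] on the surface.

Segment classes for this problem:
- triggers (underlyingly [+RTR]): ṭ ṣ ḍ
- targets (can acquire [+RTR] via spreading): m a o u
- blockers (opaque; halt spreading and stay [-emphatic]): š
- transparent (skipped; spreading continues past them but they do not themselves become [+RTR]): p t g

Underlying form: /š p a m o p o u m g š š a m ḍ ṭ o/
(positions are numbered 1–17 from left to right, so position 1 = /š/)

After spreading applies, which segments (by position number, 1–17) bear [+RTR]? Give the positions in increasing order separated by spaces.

13 14 15 16

From /ḍ/ at 15 leftward: 14 /m/ → [+RTR]; 13 /a/ → [+RTR]; 12 /š/ blocks.
From /ṭ/ at 16 leftward: 15 /ḍ/ is itself a trigger — this domain ends here.
Targets with no active source: positions 3 4 5 7 8 9 17 stay [-emphatic].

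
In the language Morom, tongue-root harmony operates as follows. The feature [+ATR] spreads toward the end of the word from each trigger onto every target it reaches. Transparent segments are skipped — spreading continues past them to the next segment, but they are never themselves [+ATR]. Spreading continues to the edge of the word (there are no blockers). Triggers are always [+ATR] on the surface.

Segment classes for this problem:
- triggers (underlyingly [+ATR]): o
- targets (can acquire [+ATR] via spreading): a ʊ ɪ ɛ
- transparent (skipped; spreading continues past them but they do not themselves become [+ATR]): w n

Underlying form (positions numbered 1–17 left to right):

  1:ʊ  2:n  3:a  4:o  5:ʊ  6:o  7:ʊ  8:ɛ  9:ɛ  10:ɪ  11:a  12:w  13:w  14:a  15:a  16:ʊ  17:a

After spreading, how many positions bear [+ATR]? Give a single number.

12

From /o/ at 4 rightward: 5 /ʊ/ → [+ATR]; 6 /o/ is itself a trigger — this domain ends here.
From /o/ at 6 rightward: 7 /ʊ/ → [+ATR]; 8 /ɛ/ → [+ATR]; 9 /ɛ/ → [+ATR]; 10 /ɪ/ → [+ATR]; 11 /a/ → [+ATR]; 12 /w/ transparent; 13 /w/ transparent; 14 /a/ → [+ATR]; 15 /a/ → [+ATR]; 16 /ʊ/ → [+ATR]; 17 /a/ → [+ATR]; word edge.
Targets with no active source: positions 1 3 stay [-ATR].
[+ATR] positions on the surface: 4 5 6 7 8 9 10 11 14 15 16 17.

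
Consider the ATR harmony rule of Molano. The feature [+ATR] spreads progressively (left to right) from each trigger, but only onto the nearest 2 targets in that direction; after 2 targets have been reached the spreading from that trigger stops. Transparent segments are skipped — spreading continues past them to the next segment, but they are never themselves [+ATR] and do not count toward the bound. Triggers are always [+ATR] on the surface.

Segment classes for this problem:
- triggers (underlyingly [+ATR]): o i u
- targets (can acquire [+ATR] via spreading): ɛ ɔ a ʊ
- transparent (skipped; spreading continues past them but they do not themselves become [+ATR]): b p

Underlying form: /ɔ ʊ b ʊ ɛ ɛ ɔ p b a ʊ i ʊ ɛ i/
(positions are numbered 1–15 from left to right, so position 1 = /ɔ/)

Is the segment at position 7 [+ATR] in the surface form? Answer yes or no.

no

From /i/ at 12 rightward: 13 /ʊ/ → [+ATR]; 14 /ɛ/ → [+ATR]; bound reached.
From /i/ at 15 rightward: word edge.
Targets with no active source: positions 1 2 4 5 6 7 10 11 stay [-ATR].
[+ATR] positions on the surface: 12 13 14 15.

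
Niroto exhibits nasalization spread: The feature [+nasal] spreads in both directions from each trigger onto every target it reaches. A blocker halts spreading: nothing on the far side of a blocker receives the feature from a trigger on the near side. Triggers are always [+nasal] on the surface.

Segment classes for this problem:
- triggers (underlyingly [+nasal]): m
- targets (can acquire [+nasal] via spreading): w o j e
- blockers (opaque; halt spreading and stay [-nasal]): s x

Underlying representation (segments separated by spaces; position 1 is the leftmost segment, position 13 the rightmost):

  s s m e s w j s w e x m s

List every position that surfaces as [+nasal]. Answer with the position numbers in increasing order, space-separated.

3 4 12

From /m/ at 3 rightward: 4 /e/ → [+nasal]; 5 /s/ blocks.
From /m/ at 3 leftward: 2 /s/ blocks.
From /m/ at 12 rightward: 13 /s/ blocks.
From /m/ at 12 leftward: 11 /x/ blocks.
Targets with no active source: positions 6 7 9 10 stay [-nasal].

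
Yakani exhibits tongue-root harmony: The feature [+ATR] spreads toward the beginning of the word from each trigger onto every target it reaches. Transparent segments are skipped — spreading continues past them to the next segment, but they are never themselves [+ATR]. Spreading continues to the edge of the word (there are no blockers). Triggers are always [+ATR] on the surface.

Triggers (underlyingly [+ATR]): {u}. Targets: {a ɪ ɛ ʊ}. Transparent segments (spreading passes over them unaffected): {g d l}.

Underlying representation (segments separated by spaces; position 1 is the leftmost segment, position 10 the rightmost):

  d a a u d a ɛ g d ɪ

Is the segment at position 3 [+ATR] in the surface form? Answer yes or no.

yes

From /u/ at 4 leftward: 3 /a/ → [+ATR]; 2 /a/ → [+ATR]; 1 /d/ transparent; word edge.
Targets with no active source: positions 6 7 10 stay [-ATR].
[+ATR] positions on the surface: 2 3 4.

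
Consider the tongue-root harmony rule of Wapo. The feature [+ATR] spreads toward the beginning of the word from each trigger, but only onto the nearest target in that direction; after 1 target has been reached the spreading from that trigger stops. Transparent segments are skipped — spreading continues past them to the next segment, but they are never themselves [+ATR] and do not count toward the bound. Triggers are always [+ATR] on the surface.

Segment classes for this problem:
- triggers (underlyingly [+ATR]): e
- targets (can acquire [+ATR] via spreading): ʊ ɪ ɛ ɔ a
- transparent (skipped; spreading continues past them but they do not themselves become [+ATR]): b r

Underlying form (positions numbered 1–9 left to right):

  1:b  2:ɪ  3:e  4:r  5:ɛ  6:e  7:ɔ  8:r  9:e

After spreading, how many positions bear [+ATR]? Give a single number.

6

From /e/ at 3 leftward: 2 /ɪ/ → [+ATR]; bound reached.
From /e/ at 6 leftward: 5 /ɛ/ → [+ATR]; bound reached.
From /e/ at 9 leftward: 8 /r/ transparent; 7 /ɔ/ → [+ATR]; bound reached.
[+ATR] positions on the surface: 2 3 5 6 7 9.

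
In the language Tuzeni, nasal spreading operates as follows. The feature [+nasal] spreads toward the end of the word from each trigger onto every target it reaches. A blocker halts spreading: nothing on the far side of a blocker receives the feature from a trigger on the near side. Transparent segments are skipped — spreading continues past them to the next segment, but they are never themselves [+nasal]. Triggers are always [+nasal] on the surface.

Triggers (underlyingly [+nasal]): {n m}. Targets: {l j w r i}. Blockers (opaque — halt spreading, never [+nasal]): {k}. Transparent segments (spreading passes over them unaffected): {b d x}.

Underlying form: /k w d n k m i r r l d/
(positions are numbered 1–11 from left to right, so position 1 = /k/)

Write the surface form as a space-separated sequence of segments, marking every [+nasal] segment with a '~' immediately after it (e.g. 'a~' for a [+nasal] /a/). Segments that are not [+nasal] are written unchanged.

From /n/ at 4 rightward: 5 /k/ blocks.
From /m/ at 6 rightward: 7 /i/ → [+nasal]; 8 /r/ → [+nasal]; 9 /r/ → [+nasal]; 10 /l/ → [+nasal]; 11 /d/ transparent; word edge.
Target with no active source: position 2 stays [-nasal].
[+nasal] positions on the surface: 4 6 7 8 9 10.

k w d n~ k m~ i~ r~ r~ l~ d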